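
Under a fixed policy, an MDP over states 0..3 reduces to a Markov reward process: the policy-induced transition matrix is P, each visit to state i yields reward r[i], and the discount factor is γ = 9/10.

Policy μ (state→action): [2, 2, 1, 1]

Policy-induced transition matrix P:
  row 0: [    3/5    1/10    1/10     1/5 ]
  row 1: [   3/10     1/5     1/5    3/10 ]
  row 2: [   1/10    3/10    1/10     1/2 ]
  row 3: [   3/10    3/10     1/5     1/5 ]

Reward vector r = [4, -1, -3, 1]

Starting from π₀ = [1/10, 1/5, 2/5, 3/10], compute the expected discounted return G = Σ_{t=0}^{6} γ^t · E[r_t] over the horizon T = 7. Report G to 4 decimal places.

G = 3.4900

t=0: π = [0.1000, 0.2000, 0.4000, 0.3000], E[r] = -0.7000, γ^t·E[r] = -0.700000, running G = -0.700000
t=1: π = [0.2500, 0.2600, 0.1500, 0.3400], E[r] = 0.6300, γ^t·E[r] = 0.567000, running G = -0.133000
t=2: π = [0.3450, 0.2240, 0.1600, 0.2710], E[r] = 0.9470, γ^t·E[r] = 0.767070, running G = 0.634070
t=3: π = [0.3715, 0.2086, 0.1495, 0.2704], E[r] = 1.0993, γ^t·E[r] = 0.801390, running G = 1.435460
t=4: π = [0.3816, 0.2048, 0.1479, 0.2657], E[r] = 1.1434, γ^t·E[r] = 0.750165, running G = 2.185625
t=5: π = [0.3849, 0.2032, 0.1471, 0.2649], E[r] = 1.1600, γ^t·E[r] = 0.684982, running G = 2.870607
t=6: π = [0.3861, 0.2027, 0.1468, 0.2644], E[r] = 1.1655, γ^t·E[r] = 0.619413, running G = 3.490020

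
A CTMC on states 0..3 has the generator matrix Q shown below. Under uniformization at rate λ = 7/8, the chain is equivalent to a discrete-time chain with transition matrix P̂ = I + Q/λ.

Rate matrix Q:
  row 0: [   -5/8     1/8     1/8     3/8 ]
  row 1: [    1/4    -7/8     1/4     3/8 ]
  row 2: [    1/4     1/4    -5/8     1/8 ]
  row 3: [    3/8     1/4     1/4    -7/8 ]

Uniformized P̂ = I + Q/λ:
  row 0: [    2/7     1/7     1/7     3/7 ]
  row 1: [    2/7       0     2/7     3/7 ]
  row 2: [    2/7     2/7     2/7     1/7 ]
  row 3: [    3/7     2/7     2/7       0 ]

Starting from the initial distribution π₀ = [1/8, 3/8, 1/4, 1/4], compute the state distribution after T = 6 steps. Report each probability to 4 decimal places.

t=0: π = [0.1250, 0.3750, 0.2500, 0.2500]
t=1: π = [0.3214, 0.1607, 0.2679, 0.2500]
t=2: π = [0.3214, 0.1939, 0.2398, 0.2449]
t=3: π = [0.3207, 0.1844, 0.2398, 0.2551]
t=4: π = [0.3222, 0.1872, 0.2399, 0.2507]
t=5: π = [0.3215, 0.1862, 0.2397, 0.2526]
t=6: π = [0.3218, 0.1866, 0.2398, 0.2518]

π = [0.3218, 0.1866, 0.2398, 0.2518]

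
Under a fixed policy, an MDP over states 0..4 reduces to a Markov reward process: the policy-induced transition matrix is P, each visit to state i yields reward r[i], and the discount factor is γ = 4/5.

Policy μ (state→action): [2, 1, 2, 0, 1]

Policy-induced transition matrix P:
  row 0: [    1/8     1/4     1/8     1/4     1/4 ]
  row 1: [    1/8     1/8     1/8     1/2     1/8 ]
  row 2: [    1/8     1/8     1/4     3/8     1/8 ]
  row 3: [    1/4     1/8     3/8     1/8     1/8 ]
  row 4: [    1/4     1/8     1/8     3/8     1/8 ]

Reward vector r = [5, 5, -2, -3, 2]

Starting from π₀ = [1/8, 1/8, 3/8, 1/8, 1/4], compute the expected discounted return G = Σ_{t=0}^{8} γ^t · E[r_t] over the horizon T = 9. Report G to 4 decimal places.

t=0: π = [0.1250, 0.1250, 0.3750, 0.1250, 0.2500], E[r] = 0.6250, γ^t·E[r] = 0.625000, running G = 0.625000
t=1: π = [0.1719, 0.1406, 0.2031, 0.3438, 0.1406], E[r] = 0.4063, γ^t·E[r] = 0.325000, running G = 0.950000
t=2: π = [0.1855, 0.1465, 0.2363, 0.2852, 0.1465], E[r] = 0.6250, γ^t·E[r] = 0.400000, running G = 1.350000
t=3: π = [0.1790, 0.1482, 0.2258, 0.2988, 0.1482], E[r] = 0.5840, γ^t·E[r] = 0.299000, running G = 1.649000
t=4: π = [0.1809, 0.1474, 0.2279, 0.2964, 0.1474], E[r] = 0.5908, γ^t·E[r] = 0.241975, running G = 1.890975
t=5: π = [0.1805, 0.1476, 0.2276, 0.2967, 0.1476], E[r] = 0.5903, γ^t·E[r] = 0.193445, running G = 2.084420
t=6: π = [0.1805, 0.1476, 0.2276, 0.2967, 0.1476], E[r] = 0.5902, γ^t·E[r] = 0.154720, running G = 2.239140
t=7: π = [0.1805, 0.1476, 0.2276, 0.2967, 0.1476], E[r] = 0.5903, γ^t·E[r] = 0.123792, running G = 2.362932
t=8: π = [0.1805, 0.1476, 0.2276, 0.2967, 0.1476], E[r] = 0.5903, γ^t·E[r] = 0.099030, running G = 2.461961

G = 2.4620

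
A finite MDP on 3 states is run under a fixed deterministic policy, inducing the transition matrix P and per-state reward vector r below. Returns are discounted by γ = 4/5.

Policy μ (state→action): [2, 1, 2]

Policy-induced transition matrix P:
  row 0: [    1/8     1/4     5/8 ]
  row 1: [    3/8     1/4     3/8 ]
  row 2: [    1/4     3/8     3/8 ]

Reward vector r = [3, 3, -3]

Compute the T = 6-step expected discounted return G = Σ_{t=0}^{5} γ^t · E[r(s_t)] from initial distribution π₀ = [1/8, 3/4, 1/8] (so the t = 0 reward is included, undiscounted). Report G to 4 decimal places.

t=0: π = [0.1250, 0.7500, 0.1250], E[r] = 2.2500, γ^t·E[r] = 2.250000, running G = 2.250000
t=1: π = [0.3281, 0.2656, 0.4063], E[r] = 0.5625, γ^t·E[r] = 0.450000, running G = 2.700000
t=2: π = [0.2422, 0.3008, 0.4570], E[r] = 0.2578, γ^t·E[r] = 0.165000, running G = 2.865000
t=3: π = [0.2573, 0.3071, 0.4355], E[r] = 0.3867, γ^t·E[r] = 0.198000, running G = 3.063000
t=4: π = [0.2562, 0.3044, 0.4393], E[r] = 0.3640, γ^t·E[r] = 0.149100, running G = 3.212100
t=5: π = [0.2560, 0.3049, 0.4391], E[r] = 0.3657, γ^t·E[r] = 0.119820, running G = 3.331920

G = 3.3319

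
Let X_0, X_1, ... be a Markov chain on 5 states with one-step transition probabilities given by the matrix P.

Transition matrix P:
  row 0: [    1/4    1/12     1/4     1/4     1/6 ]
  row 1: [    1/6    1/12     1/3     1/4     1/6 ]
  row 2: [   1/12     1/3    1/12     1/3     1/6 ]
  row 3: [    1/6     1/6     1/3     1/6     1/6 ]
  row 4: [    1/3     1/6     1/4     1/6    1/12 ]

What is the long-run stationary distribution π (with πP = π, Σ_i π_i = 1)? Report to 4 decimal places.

Balance equations π_j = Σ_i π_i·P[i][j]:
  π_0 = 1/4·π_0 + 1/6·π_1 + 1/12·π_2 + 1/6·π_3 + 1/3·π_4
  π_1 = 1/12·π_0 + 1/12·π_1 + 1/3·π_2 + 1/6·π_3 + 1/6·π_4
  π_2 = 1/4·π_0 + 1/3·π_1 + 1/12·π_2 + 1/3·π_3 + 1/4·π_4
  π_3 = 1/4·π_0 + 1/4·π_1 + 1/3·π_2 + 1/6·π_3 + 1/6·π_4
  normalize: π_0 + π_1 + π_2 + π_3 + π_4 = 1
Solving the linear system gives exactly π = [100/533, 1226/6929, 10/41, 1647/6929, 2/13].

π = [0.1876, 0.1769, 0.2439, 0.2377, 0.1538]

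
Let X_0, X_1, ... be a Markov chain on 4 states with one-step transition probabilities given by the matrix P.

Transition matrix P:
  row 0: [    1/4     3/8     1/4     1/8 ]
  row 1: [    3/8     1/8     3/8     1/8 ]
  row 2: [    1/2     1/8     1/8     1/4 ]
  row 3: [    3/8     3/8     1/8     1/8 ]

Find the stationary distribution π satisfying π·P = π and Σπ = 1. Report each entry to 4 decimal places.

π = [0.3592, 0.2534, 0.2332, 0.1542]

Balance equations π_j = Σ_i π_i·P[i][j]:
  π_0 = 1/4·π_0 + 3/8·π_1 + 1/2·π_2 + 3/8·π_3
  π_1 = 3/8·π_0 + 1/8·π_1 + 1/8·π_2 + 3/8·π_3
  π_2 = 1/4·π_0 + 3/8·π_1 + 1/8·π_2 + 1/8·π_3
  normalize: π_0 + π_1 + π_2 + π_3 = 1
Solving the linear system gives exactly π = [134/373, 189/746, 87/373, 115/746].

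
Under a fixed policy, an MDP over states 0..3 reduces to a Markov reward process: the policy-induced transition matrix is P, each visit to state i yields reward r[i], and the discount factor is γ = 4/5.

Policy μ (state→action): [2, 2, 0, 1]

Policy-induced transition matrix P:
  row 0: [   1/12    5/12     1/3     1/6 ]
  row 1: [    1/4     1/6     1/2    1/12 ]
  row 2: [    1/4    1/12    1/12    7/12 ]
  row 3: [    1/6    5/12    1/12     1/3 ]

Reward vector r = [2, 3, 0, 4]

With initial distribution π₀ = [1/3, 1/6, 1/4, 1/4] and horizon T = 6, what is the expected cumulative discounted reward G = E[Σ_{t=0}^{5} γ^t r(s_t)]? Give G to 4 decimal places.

G = 8.5682

t=0: π = [0.3333, 0.1667, 0.2500, 0.2500], E[r] = 2.1667, γ^t·E[r] = 2.166667, running G = 2.166667
t=1: π = [0.1736, 0.2917, 0.2361, 0.2986], E[r] = 2.4167, γ^t·E[r] = 1.933333, running G = 4.100000
t=2: π = [0.1962, 0.2650, 0.2483, 0.2905], E[r] = 2.3495, γ^t·E[r] = 1.503704, running G = 5.603704
t=3: π = [0.1931, 0.2677, 0.2428, 0.2964], E[r] = 2.3749, γ^t·E[r] = 1.215951, running G = 6.819654
t=4: π = [0.1931, 0.2688, 0.2431, 0.2949], E[r] = 2.3724, γ^t·E[r] = 0.971753, running G = 7.791407
t=5: π = [0.1932, 0.2684, 0.2436, 0.2947], E[r] = 2.3706, γ^t·E[r] = 0.776809, running G = 8.568217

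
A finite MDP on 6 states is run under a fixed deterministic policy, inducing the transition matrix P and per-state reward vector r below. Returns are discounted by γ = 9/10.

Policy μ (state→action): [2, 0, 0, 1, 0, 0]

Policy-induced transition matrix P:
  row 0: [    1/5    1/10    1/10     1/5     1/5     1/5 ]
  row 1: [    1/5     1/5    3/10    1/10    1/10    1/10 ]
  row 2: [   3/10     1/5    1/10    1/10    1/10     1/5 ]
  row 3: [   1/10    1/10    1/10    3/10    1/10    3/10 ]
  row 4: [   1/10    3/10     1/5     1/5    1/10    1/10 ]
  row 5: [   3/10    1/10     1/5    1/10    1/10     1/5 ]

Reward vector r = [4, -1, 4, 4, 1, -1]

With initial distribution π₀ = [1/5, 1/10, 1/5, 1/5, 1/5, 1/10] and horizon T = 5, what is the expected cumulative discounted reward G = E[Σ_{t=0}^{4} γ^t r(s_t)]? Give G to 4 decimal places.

t=0: π = [0.2000, 0.1000, 0.2000, 0.2000, 0.2000, 0.1000], E[r] = 2.4000, γ^t·E[r] = 2.400000, running G = 2.400000
t=1: π = [0.1900, 0.1700, 0.1500, 0.1800, 0.1200, 0.1900], E[r] = 1.8400, γ^t·E[r] = 1.656000, running G = 4.056000
t=2: π = [0.2040, 0.1560, 0.1650, 0.1670, 0.1190, 0.1890], E[r] = 1.9180, γ^t·E[r] = 1.553580, running G = 5.609580
t=3: π = [0.2068, 0.1559, 0.1620, 0.1657, 0.1204, 0.1892], E[r] = 1.9133, γ^t·E[r] = 1.394796, running G = 7.004376
t=4: π = [0.2065, 0.1559, 0.1621, 0.1659, 0.1207, 0.1889], E[r] = 1.9139, γ^t·E[r] = 1.255716, running G = 8.260092

G = 8.2601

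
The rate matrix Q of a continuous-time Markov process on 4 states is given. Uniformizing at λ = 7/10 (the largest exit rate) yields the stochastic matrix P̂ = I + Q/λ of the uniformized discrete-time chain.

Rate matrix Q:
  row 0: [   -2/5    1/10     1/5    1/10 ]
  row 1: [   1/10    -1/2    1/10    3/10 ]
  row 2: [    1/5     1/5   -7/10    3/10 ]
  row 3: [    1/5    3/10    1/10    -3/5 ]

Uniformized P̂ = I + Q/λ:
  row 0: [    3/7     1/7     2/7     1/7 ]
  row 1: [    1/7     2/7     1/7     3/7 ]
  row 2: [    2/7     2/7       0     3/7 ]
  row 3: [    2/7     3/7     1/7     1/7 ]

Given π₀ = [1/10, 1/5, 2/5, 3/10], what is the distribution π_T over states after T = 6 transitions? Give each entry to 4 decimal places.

t=0: π = [0.1000, 0.2000, 0.4000, 0.3000]
t=1: π = [0.2714, 0.3143, 0.1000, 0.3143]
t=2: π = [0.2796, 0.2918, 0.1673, 0.2612]
t=3: π = [0.2840, 0.2831, 0.1589, 0.2741]
t=4: π = [0.2858, 0.2843, 0.1607, 0.2691]
t=5: π = [0.2859, 0.2833, 0.1607, 0.2700]
t=6: π = [0.2861, 0.2834, 0.1607, 0.2697]

π = [0.2861, 0.2834, 0.1607, 0.2697]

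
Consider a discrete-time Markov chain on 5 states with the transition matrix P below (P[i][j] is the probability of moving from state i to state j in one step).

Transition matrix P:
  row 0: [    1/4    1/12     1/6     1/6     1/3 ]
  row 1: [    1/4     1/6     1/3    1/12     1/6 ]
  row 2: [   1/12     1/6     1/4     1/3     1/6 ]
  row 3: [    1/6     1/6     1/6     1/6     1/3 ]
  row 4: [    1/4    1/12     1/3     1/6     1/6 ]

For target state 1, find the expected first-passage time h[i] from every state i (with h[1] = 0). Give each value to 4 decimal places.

First-step conditioning: h[1] = 0; for i ≠ 1, h[i] = 1 + Σ_k P[i][k]·h[k].
  h[0] = 1 + 1/4·h[0] + 1/6·h[2] + 1/6·h[3] + 1/3·h[4]
  h[2] = 1 + 1/12·h[0] + 1/4·h[2] + 1/3·h[3] + 1/6·h[4]
  h[3] = 1 + 1/6·h[0] + 1/6·h[2] + 1/6·h[3] + 1/3·h[4]
  h[4] = 1 + 1/4·h[0] + 1/3·h[2] + 1/6·h[3] + 1/6·h[4]
Solving the 4×4 linear system over states ≠ 1 gives exactly h = [5688/679, 0, 5100/679, 5214/679, 5604/679] (h[1] = 0 is the target).

h = [8.3770, 0.0000, 7.5110, 7.6789, 8.2533]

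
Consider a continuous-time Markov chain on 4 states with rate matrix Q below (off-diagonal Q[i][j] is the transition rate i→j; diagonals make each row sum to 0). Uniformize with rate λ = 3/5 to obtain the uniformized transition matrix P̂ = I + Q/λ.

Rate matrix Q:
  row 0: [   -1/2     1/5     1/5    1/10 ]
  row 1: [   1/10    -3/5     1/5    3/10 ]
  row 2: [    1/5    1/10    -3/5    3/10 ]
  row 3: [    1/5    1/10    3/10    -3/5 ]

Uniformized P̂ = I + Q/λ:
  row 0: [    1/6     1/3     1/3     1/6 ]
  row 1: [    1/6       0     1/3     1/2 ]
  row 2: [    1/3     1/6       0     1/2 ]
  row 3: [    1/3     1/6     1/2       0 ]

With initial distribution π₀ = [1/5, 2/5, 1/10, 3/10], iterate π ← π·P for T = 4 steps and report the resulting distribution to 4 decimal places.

π = [0.2602, 0.1793, 0.2808, 0.2797]

t=0: π = [0.2000, 0.4000, 0.1000, 0.3000]
t=1: π = [0.2333, 0.1333, 0.3500, 0.2833]
t=2: π = [0.2722, 0.1833, 0.2639, 0.2806]
t=3: π = [0.2574, 0.1815, 0.2921, 0.2690]
t=4: π = [0.2602, 0.1793, 0.2808, 0.2797]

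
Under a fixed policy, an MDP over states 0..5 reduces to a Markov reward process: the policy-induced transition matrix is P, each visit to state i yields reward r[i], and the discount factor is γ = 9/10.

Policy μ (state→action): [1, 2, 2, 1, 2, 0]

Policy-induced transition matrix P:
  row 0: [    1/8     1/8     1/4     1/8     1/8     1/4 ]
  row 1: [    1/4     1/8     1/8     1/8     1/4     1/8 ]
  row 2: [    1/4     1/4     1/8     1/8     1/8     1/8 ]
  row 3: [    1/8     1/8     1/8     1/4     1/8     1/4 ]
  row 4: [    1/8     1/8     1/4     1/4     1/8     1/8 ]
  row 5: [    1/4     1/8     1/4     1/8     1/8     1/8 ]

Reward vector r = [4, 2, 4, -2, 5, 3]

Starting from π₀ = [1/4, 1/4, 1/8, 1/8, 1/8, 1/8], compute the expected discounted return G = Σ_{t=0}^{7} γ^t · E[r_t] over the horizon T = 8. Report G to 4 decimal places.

t=0: π = [0.2500, 0.2500, 0.1250, 0.1250, 0.1250, 0.1250], E[r] = 2.7500, γ^t·E[r] = 2.750000, running G = 2.750000
t=1: π = [0.1875, 0.1406, 0.1875, 0.1563, 0.1563, 0.1719], E[r] = 2.7656, γ^t·E[r] = 2.489063, running G = 5.239063
t=2: π = [0.1875, 0.1484, 0.1895, 0.1641, 0.1426, 0.1680], E[r] = 2.6934, γ^t·E[r] = 2.181621, running G = 7.420684
t=3: π = [0.1882, 0.1487, 0.1873, 0.1633, 0.1436, 0.1689], E[r] = 2.6973, γ^t·E[r] = 1.966307, running G = 9.386990
t=4: π = [0.1881, 0.1484, 0.1876, 0.1634, 0.1436, 0.1689], E[r] = 2.6977, γ^t·E[r] = 1.769936, running G = 11.156927
t=5: π = [0.1881, 0.1484, 0.1876, 0.1634, 0.1436, 0.1689], E[r] = 2.6975, γ^t·E[r] = 1.592853, running G = 12.749779
t=6: π = [0.1881, 0.1484, 0.1876, 0.1634, 0.1436, 0.1689], E[r] = 2.6975, γ^t·E[r] = 1.433581, running G = 14.183360
t=7: π = [0.1881, 0.1484, 0.1876, 0.1634, 0.1436, 0.1689], E[r] = 2.6975, γ^t·E[r] = 1.290223, running G = 15.473583

G = 15.4736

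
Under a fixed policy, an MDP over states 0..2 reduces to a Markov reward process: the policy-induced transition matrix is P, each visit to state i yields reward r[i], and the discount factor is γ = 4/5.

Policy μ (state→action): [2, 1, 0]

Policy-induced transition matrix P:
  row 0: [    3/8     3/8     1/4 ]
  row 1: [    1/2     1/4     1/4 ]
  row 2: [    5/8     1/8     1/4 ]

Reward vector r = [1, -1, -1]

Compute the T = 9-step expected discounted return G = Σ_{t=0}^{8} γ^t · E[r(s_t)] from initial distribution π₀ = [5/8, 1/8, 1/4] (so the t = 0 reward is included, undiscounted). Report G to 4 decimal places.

G = 0.0373

t=0: π = [0.6250, 0.1250, 0.2500], E[r] = 0.2500, γ^t·E[r] = 0.250000, running G = 0.250000
t=1: π = [0.4531, 0.2969, 0.2500], E[r] = -0.0938, γ^t·E[r] = -0.075000, running G = 0.175000
t=2: π = [0.4746, 0.2754, 0.2500], E[r] = -0.0508, γ^t·E[r] = -0.032500, running G = 0.142500
t=3: π = [0.4719, 0.2781, 0.2500], E[r] = -0.0562, γ^t·E[r] = -0.028750, running G = 0.113750
t=4: π = [0.4723, 0.2777, 0.2500], E[r] = -0.0555, γ^t·E[r] = -0.022725, running G = 0.091025
t=5: π = [0.4722, 0.2778, 0.2500], E[r] = -0.0556, γ^t·E[r] = -0.018208, running G = 0.072818
t=6: π = [0.4722, 0.2778, 0.2500], E[r] = -0.0556, γ^t·E[r] = -0.014563, running G = 0.058254
t=7: π = [0.4722, 0.2778, 0.2500], E[r] = -0.0556, γ^t·E[r] = -0.011651, running G = 0.046603
t=8: π = [0.4722, 0.2778, 0.2500], E[r] = -0.0556, γ^t·E[r] = -0.009321, running G = 0.037283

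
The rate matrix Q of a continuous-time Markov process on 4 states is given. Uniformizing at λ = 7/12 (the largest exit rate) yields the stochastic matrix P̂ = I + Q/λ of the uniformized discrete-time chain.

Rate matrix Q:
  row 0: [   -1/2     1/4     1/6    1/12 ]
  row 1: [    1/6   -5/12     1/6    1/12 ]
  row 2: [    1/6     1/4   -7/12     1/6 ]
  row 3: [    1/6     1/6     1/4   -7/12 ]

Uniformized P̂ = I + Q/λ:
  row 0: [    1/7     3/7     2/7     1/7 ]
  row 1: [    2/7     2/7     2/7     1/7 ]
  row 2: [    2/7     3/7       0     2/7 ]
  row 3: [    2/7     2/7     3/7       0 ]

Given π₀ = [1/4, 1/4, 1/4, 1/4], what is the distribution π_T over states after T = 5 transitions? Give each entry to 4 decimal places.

t=0: π = [0.2500, 0.2500, 0.2500, 0.2500]
t=1: π = [0.2500, 0.3571, 0.2500, 0.1429]
t=2: π = [0.2500, 0.3571, 0.2347, 0.1582]
t=3: π = [0.2500, 0.3550, 0.2413, 0.1538]
t=4: π = [0.2500, 0.3559, 0.2388, 0.1554]
t=5: π = [0.2500, 0.3555, 0.2397, 0.1548]

π = [0.2500, 0.3555, 0.2397, 0.1548]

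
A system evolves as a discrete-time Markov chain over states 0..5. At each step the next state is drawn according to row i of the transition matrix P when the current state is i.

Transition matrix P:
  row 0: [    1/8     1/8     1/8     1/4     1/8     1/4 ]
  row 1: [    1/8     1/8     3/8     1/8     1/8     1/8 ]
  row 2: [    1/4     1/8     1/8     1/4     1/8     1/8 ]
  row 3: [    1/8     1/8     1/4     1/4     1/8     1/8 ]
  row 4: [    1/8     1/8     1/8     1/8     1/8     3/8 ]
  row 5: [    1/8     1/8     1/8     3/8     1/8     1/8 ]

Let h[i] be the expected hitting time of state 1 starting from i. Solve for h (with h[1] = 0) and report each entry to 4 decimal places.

First-step conditioning: h[1] = 0; for i ≠ 1, h[i] = 1 + Σ_k P[i][k]·h[k].
  h[0] = 1 + 1/8·h[0] + 1/8·h[2] + 1/4·h[3] + 1/8·h[4] + 1/4·h[5]
  h[2] = 1 + 1/4·h[0] + 1/8·h[2] + 1/4·h[3] + 1/8·h[4] + 1/8·h[5]
  h[3] = 1 + 1/8·h[0] + 1/4·h[2] + 1/4·h[3] + 1/8·h[4] + 1/8·h[5]
  h[4] = 1 + 1/8·h[0] + 1/8·h[2] + 1/8·h[3] + 1/8·h[4] + 3/8·h[5]
  h[5] = 1 + 1/8·h[0] + 1/8·h[2] + 3/8·h[3] + 1/8·h[4] + 1/8·h[5]
Solving the 5×5 linear system over states ≠ 1 gives exactly h = [8, 0, 8, 8, 8, 8] (h[1] = 0 is the target).

h = [8.0000, 0.0000, 8.0000, 8.0000, 8.0000, 8.0000]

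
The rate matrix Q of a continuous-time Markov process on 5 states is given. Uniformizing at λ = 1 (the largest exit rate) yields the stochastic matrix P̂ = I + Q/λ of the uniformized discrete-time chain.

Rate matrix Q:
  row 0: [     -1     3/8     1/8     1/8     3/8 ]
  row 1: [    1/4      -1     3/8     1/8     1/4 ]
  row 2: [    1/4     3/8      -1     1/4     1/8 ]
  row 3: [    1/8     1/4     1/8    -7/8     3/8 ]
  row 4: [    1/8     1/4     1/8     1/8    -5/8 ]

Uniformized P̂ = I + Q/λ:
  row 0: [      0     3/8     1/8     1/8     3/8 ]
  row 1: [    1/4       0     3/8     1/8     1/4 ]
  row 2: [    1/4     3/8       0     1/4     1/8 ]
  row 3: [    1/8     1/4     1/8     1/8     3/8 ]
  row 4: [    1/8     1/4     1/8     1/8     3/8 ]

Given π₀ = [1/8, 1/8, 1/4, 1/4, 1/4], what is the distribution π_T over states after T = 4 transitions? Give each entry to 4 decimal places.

t=0: π = [0.1250, 0.1250, 0.2500, 0.2500, 0.2500]
t=1: π = [0.1563, 0.2656, 0.1250, 0.1563, 0.2969]
t=2: π = [0.1543, 0.2188, 0.1758, 0.1406, 0.3105]
t=3: π = [0.1550, 0.2366, 0.1577, 0.1470, 0.3037]
t=4: π = [0.1549, 0.2299, 0.1644, 0.1447, 0.3060]

π = [0.1549, 0.2299, 0.1644, 0.1447, 0.3060]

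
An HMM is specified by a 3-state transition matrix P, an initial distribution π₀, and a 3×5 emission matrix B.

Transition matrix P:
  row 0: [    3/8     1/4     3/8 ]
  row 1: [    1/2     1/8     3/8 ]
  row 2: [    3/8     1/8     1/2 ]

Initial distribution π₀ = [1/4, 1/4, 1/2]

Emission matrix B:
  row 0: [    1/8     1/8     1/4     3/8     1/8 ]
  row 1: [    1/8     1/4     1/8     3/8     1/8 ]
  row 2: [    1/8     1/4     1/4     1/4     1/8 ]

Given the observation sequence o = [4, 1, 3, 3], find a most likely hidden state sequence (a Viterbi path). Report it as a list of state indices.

path = [2, 2, 0, 0]

t=0: δ = [3.125e-02, 3.125e-02, 6.250e-02]  (obs o_0=4)
t=1: δ = [2.930e-03, 1.953e-03, 7.812e-03]  ψ = [2, 0, 2]  (obs o_1=1)
t=2: δ = [1.099e-03, 3.662e-04, 9.766e-04]  ψ = [2, 2, 2]  (obs o_2=3)
t=3: δ = [1.545e-04, 1.030e-04, 1.221e-04]  ψ = [0, 0, 2]  (obs o_3=3)
backtrack: best end state = 0; path = [2, 2, 0, 0]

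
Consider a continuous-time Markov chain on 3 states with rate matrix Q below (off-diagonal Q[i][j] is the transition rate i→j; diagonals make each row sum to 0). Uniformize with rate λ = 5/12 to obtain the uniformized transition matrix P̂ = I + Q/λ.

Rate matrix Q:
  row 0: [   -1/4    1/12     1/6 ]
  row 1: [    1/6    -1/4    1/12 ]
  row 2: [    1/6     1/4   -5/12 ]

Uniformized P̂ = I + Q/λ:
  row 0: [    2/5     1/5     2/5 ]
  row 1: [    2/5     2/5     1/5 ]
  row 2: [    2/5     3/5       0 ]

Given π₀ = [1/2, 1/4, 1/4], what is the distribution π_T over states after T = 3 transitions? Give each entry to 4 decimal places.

π = [0.4000, 0.3660, 0.2340]

t=0: π = [0.5000, 0.2500, 0.2500]
t=1: π = [0.4000, 0.3500, 0.2500]
t=2: π = [0.4000, 0.3700, 0.2300]
t=3: π = [0.4000, 0.3660, 0.2340]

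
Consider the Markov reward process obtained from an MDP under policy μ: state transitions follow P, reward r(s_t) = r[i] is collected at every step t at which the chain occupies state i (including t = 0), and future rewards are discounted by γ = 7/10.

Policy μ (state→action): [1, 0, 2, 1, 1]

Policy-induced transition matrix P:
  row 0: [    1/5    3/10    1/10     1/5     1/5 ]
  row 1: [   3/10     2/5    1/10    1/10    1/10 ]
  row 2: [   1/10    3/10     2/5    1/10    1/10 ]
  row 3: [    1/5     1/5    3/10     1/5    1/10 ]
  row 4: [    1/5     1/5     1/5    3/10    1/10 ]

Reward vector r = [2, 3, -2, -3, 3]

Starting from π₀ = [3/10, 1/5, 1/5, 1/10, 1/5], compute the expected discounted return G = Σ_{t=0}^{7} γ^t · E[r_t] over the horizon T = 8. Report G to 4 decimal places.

t=0: π = [0.3000, 0.2000, 0.2000, 0.1000, 0.2000], E[r] = 1.1000, γ^t·E[r] = 1.100000, running G = 1.100000
t=1: π = [0.2000, 0.2900, 0.2000, 0.1800, 0.1300], E[r] = 0.7200, γ^t·E[r] = 0.504000, running G = 1.604000
t=2: π = [0.2090, 0.2980, 0.2090, 0.1640, 0.1200], E[r] = 0.7620, γ^t·E[r] = 0.373380, running G = 1.977380
t=3: π = [0.2089, 0.3014, 0.2075, 0.1613, 0.1209], E[r] = 0.7858, γ^t·E[r] = 0.269529, running G = 2.246909
t=4: π = [0.2094, 0.3019, 0.2066, 0.1612, 0.1209], E[r] = 0.7904, γ^t·E[r] = 0.189777, running G = 2.436687
t=5: π = [0.2095, 0.3020, 0.2063, 0.1612, 0.1209], E[r] = 0.7915, γ^t·E[r] = 0.133028, running G = 2.569714
t=6: π = [0.2096, 0.3020, 0.2062, 0.1613, 0.1210], E[r] = 0.7917, γ^t·E[r] = 0.093140, running G = 2.662854
t=7: π = [0.2096, 0.3020, 0.2062, 0.1613, 0.1210], E[r] = 0.7917, γ^t·E[r] = 0.065199, running G = 2.728053

G = 2.7281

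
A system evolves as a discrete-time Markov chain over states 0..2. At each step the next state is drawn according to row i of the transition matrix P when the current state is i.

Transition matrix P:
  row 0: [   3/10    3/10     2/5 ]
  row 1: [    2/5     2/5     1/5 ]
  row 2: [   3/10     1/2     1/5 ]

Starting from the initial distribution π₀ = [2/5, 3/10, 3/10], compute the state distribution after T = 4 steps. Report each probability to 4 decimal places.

π = [0.3393, 0.3928, 0.2679]

t=0: π = [0.4000, 0.3000, 0.3000]
t=1: π = [0.3300, 0.3900, 0.2800]
t=2: π = [0.3390, 0.3950, 0.2660]
t=3: π = [0.3395, 0.3927, 0.2678]
t=4: π = [0.3393, 0.3928, 0.2679]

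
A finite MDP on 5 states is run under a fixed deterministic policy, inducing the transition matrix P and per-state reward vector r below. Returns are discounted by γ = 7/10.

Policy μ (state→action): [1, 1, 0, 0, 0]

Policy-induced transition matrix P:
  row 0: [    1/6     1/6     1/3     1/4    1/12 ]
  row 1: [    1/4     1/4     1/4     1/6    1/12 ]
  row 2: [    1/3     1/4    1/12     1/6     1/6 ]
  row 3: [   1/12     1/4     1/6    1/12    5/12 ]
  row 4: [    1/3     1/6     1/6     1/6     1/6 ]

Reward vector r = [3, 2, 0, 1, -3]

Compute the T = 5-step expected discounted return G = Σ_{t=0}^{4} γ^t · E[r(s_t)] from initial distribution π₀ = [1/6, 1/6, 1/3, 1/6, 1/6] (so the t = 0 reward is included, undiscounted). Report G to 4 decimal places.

t=0: π = [0.1667, 0.1667, 0.3333, 0.1667, 0.1667], E[r] = 0.5000, γ^t·E[r] = 0.500000, running G = 0.500000
t=1: π = [0.2500, 0.2222, 0.1806, 0.1667, 0.1806], E[r] = 0.8194, γ^t·E[r] = 0.573611, running G = 1.073611
t=2: π = [0.2315, 0.2141, 0.2118, 0.1736, 0.1690], E[r] = 0.7894, γ^t·E[r] = 0.386782, running G = 1.460394
t=3: π = [0.2335, 0.2166, 0.2054, 0.1715, 0.1729], E[r] = 0.7865, γ^t·E[r] = 0.269755, running G = 1.730149
t=4: π = [0.2335, 0.2161, 0.2065, 0.1718, 0.1720], E[r] = 0.7885, γ^t·E[r] = 0.189315, running G = 1.919464

G = 1.9195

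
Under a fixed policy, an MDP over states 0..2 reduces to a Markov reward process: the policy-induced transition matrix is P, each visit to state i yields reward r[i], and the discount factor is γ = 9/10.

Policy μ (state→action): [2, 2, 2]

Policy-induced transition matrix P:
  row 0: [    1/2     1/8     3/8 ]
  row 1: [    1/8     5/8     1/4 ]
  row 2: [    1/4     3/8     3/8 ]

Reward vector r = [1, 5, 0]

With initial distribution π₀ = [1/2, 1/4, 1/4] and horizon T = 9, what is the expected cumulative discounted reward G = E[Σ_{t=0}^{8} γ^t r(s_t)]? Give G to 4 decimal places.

t=0: π = [0.5000, 0.2500, 0.2500], E[r] = 1.7500, γ^t·E[r] = 1.750000, running G = 1.750000
t=1: π = [0.3438, 0.3125, 0.3438], E[r] = 1.9063, γ^t·E[r] = 1.715625, running G = 3.465625
t=2: π = [0.2969, 0.3672, 0.3359], E[r] = 2.1328, γ^t·E[r] = 1.727578, running G = 5.193203
t=3: π = [0.2783, 0.3926, 0.3291], E[r] = 2.2412, γ^t·E[r] = 1.633843, running G = 6.827046
t=4: π = [0.2705, 0.4036, 0.3259], E[r] = 2.2883, γ^t·E[r] = 1.501373, running G = 8.328419
t=5: π = [0.2672, 0.4083, 0.3246], E[r] = 2.3085, γ^t·E[r] = 1.363147, running G = 9.691567
t=6: π = [0.2658, 0.4103, 0.3240], E[r] = 2.3171, γ^t·E[r] = 1.231410, running G = 10.922977
t=7: π = [0.2652, 0.4111, 0.3237], E[r] = 2.3208, γ^t·E[r] = 1.110028, running G = 12.033005
t=8: π = [0.2649, 0.4115, 0.3236], E[r] = 2.3224, γ^t·E[r] = 0.999700, running G = 13.032705

G = 13.0327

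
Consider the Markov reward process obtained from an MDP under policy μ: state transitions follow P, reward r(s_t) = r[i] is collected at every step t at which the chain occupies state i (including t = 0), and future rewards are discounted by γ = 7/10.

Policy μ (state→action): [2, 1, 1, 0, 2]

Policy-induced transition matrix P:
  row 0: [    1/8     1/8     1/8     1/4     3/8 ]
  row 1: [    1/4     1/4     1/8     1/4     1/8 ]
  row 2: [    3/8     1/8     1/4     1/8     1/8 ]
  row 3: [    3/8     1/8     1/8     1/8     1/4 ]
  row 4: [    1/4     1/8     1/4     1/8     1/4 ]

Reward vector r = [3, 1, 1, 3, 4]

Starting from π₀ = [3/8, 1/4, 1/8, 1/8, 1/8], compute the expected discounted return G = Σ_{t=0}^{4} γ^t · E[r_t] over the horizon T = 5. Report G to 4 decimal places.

G = 7.0038

t=0: π = [0.3750, 0.2500, 0.1250, 0.1250, 0.1250], E[r] = 2.3750, γ^t·E[r] = 2.375000, running G = 2.375000
t=1: π = [0.2344, 0.1563, 0.1563, 0.2031, 0.2500], E[r] = 2.6250, γ^t·E[r] = 1.837500, running G = 4.212500
t=2: π = [0.2656, 0.1445, 0.1758, 0.1738, 0.2402], E[r] = 2.5996, γ^t·E[r] = 1.273809, running G = 5.486309
t=3: π = [0.2605, 0.1431, 0.1770, 0.1763, 0.2432], E[r] = 2.6030, γ^t·E[r] = 0.892838, running G = 6.379147
t=4: π = [0.2616, 0.1429, 0.1775, 0.1754, 0.2426], E[r] = 2.6017, γ^t·E[r] = 0.624679, running G = 7.003826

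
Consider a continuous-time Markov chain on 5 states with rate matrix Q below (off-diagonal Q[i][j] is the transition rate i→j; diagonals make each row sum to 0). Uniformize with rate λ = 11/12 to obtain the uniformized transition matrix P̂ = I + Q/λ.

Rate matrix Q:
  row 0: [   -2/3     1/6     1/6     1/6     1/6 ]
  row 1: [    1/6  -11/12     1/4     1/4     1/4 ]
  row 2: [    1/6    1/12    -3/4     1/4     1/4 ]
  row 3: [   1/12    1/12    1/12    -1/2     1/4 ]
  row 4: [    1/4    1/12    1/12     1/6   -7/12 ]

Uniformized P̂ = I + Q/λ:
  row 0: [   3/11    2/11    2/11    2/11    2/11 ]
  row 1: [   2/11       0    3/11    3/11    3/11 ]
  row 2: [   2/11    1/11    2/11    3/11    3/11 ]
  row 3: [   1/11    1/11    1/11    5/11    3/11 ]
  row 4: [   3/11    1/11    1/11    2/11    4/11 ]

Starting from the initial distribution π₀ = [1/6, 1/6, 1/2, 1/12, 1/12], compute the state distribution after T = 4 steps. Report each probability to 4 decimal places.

π = [0.2000, 0.1000, 0.1400, 0.2800, 0.2800]

t=0: π = [0.1667, 0.1667, 0.5000, 0.0833, 0.0833]
t=1: π = [0.1970, 0.0909, 0.1818, 0.2652, 0.2652]
t=2: π = [0.1997, 0.1006, 0.1419, 0.2789, 0.2789]
t=3: π = [0.2000, 0.0999, 0.1402, 0.2799, 0.2799]
t=4: π = [0.2000, 0.1000, 0.1400, 0.2800, 0.2800]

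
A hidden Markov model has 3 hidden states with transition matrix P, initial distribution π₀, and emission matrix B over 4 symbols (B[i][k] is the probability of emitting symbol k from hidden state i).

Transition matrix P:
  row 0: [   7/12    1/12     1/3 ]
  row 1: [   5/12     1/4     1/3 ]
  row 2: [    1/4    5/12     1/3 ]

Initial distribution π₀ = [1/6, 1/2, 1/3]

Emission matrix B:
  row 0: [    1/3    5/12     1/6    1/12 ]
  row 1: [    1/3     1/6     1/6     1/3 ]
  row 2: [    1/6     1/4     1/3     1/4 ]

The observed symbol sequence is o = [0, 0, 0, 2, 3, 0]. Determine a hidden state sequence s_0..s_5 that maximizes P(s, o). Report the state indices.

path = [1, 0, 0, 2, 1, 0]

t=0: δ = [5.556e-02, 1.667e-01, 5.556e-02]  (obs o_0=0)
t=1: δ = [2.315e-02, 1.389e-02, 9.259e-03]  ψ = [1, 1, 1]  (obs o_1=0)
t=2: δ = [4.501e-03, 1.286e-03, 1.286e-03]  ψ = [0, 2, 0]  (obs o_2=0)
t=3: δ = [4.376e-04, 8.931e-05, 5.001e-04]  ψ = [0, 2, 0]  (obs o_3=2)
t=4: δ = [2.127e-05, 6.946e-05, 4.168e-05]  ψ = [0, 2, 2]  (obs o_4=3)
t=5: δ = [9.647e-06, 5.788e-06, 3.859e-06]  ψ = [1, 1, 1]  (obs o_5=0)
backtrack: best end state = 0; path = [1, 0, 0, 2, 1, 0]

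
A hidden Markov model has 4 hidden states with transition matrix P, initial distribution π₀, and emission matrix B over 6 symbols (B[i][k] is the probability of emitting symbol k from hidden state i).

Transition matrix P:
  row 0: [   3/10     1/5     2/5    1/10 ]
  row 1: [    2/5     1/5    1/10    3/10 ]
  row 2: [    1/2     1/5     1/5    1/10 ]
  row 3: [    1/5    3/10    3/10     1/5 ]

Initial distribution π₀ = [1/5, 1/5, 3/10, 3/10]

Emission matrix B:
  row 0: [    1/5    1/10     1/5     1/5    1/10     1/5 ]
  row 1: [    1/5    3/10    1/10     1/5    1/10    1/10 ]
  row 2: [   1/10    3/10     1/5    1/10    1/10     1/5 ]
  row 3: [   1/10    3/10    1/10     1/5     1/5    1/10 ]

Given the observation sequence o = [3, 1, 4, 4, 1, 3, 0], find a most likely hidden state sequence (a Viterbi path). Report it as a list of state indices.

t=0: δ = [4.000e-02, 4.000e-02, 3.000e-02, 6.000e-02]  (obs o_0=3)
t=1: δ = [1.600e-03, 5.400e-03, 5.400e-03, 3.600e-03]  ψ = [1, 3, 3, 1]  (obs o_1=1)
t=2: δ = [2.700e-04, 1.080e-04, 1.080e-04, 3.240e-04]  ψ = [2, 1, 2, 1]  (obs o_2=4)
t=3: δ = [8.100e-06, 9.720e-06, 1.080e-05, 1.296e-05]  ψ = [0, 3, 0, 3]  (obs o_3=4)
t=4: δ = [5.400e-07, 1.166e-06, 1.166e-06, 8.748e-07]  ψ = [2, 3, 3, 1]  (obs o_4=1)
t=5: δ = [1.166e-07, 5.249e-08, 2.624e-08, 6.998e-08]  ψ = [2, 3, 3, 1]  (obs o_5=3)
t=6: δ = [6.998e-09, 4.666e-09, 4.666e-09, 1.575e-09]  ψ = [0, 0, 0, 1]  (obs o_6=0)
backtrack: best end state = 0; path = [3, 1, 3, 3, 2, 0, 0]

path = [3, 1, 3, 3, 2, 0, 0]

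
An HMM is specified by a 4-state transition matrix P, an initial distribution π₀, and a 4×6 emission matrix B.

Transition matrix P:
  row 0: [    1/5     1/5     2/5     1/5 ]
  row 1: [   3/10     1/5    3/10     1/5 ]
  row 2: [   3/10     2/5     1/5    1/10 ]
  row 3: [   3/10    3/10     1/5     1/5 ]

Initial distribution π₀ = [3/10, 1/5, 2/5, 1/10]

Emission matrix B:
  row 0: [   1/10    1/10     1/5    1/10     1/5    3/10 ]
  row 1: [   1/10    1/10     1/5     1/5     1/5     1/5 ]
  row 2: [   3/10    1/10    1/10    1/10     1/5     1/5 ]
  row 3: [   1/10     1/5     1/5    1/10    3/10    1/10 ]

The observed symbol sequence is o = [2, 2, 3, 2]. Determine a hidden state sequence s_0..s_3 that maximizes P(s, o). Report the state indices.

t=0: δ = [6.000e-02, 4.000e-02, 4.000e-02, 2.000e-02]  (obs o_0=2)
t=1: δ = [2.400e-03, 3.200e-03, 2.400e-03, 2.400e-03]  ψ = [0, 2, 0, 0]  (obs o_1=2)
t=2: δ = [9.600e-05, 1.920e-04, 9.600e-05, 6.400e-05]  ψ = [1, 2, 0, 1]  (obs o_2=3)
t=3: δ = [1.152e-05, 7.680e-06, 5.760e-06, 7.680e-06]  ψ = [1, 1, 1, 1]  (obs o_3=2)
backtrack: best end state = 0; path = [0, 2, 1, 0]

path = [0, 2, 1, 0]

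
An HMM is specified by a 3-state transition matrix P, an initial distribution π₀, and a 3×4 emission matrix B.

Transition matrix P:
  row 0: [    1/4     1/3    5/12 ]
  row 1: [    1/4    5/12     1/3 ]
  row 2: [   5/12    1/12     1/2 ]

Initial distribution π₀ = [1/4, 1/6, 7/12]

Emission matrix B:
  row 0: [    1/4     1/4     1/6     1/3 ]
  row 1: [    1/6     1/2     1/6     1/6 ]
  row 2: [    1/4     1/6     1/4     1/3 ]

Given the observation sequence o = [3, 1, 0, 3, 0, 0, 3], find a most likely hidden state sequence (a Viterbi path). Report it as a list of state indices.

t=0: δ = [8.333e-02, 2.778e-02, 1.944e-01]  (obs o_0=3)
t=1: δ = [2.025e-02, 1.389e-02, 1.620e-02]  ψ = [2, 0, 2]  (obs o_1=1)
t=2: δ = [1.688e-03, 1.125e-03, 2.110e-03]  ψ = [2, 0, 0]  (obs o_2=0)
t=3: δ = [2.930e-04, 9.377e-05, 3.516e-04]  ψ = [2, 0, 2]  (obs o_3=3)
t=4: δ = [3.663e-05, 1.628e-05, 4.396e-05]  ψ = [2, 0, 2]  (obs o_4=0)
t=5: δ = [4.579e-06, 2.035e-06, 5.494e-06]  ψ = [2, 0, 2]  (obs o_5=0)
t=6: δ = [7.631e-07, 2.544e-07, 9.157e-07]  ψ = [2, 0, 2]  (obs o_6=3)
backtrack: best end state = 2; path = [2, 0, 2, 2, 2, 2, 2]

path = [2, 0, 2, 2, 2, 2, 2]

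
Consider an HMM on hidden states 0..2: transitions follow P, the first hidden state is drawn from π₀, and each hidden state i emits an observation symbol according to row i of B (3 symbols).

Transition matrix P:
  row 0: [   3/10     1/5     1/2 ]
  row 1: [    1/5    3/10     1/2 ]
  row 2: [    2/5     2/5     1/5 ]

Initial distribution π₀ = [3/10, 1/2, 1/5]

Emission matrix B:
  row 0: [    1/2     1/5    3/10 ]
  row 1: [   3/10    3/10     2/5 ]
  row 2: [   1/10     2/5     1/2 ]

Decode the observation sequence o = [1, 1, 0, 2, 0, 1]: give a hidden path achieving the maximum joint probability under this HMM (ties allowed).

path = [1, 2, 0, 2, 0, 2]

t=0: δ = [6.000e-02, 1.500e-01, 8.000e-02]  (obs o_0=1)
t=1: δ = [6.400e-03, 1.350e-02, 3.000e-02]  ψ = [2, 1, 1]  (obs o_1=1)
t=2: δ = [6.000e-03, 3.600e-03, 6.750e-04]  ψ = [2, 2, 1]  (obs o_2=0)
t=3: δ = [5.400e-04, 4.800e-04, 1.500e-03]  ψ = [0, 0, 0]  (obs o_3=2)
t=4: δ = [3.000e-04, 1.800e-04, 3.000e-05]  ψ = [2, 2, 2]  (obs o_4=0)
t=5: δ = [1.800e-05, 1.800e-05, 6.000e-05]  ψ = [0, 0, 0]  (obs o_5=1)
backtrack: best end state = 2; path = [1, 2, 0, 2, 0, 2]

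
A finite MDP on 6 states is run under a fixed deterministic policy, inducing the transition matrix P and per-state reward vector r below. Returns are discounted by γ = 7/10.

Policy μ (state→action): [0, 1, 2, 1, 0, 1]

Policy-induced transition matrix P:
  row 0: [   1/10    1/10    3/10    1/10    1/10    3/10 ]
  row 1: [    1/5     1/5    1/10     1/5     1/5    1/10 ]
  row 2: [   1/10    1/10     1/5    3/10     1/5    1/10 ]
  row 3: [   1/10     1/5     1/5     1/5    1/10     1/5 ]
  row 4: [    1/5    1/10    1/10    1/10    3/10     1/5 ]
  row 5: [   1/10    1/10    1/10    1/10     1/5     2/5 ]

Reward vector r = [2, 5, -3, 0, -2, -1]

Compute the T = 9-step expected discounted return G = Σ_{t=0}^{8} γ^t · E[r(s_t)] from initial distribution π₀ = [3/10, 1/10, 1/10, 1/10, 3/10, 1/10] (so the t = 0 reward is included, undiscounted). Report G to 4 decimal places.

G = -0.3654

t=0: π = [0.3000, 0.1000, 0.1000, 0.1000, 0.3000, 0.1000], E[r] = 0.1000, γ^t·E[r] = 0.100000, running G = 0.100000
t=1: π = [0.1400, 0.1200, 0.1800, 0.1400, 0.1900, 0.2300], E[r] = -0.2700, γ^t·E[r] = -0.189000, running G = -0.089000
t=2: π = [0.1310, 0.1260, 0.1600, 0.1620, 0.1910, 0.2300], E[r] = -0.2000, γ^t·E[r] = -0.098000, running G = -0.187000
t=3: π = [0.1317, 0.1288, 0.1584, 0.1608, 0.1898, 0.2305], E[r] = -0.1779, γ^t·E[r] = -0.061020, running G = -0.248020
t=4: π = [0.1319, 0.1290, 0.1583, 0.1606, 0.1897, 0.2306], E[r] = -0.1763, γ^t·E[r] = -0.042322, running G = -0.290342
t=5: π = [0.1319, 0.1290, 0.1583, 0.1606, 0.1897, 0.2306], E[r] = -0.1763, γ^t·E[r] = -0.029625, running G = -0.319967
t=6: π = [0.1319, 0.1290, 0.1583, 0.1606, 0.1897, 0.2306], E[r] = -0.1763, γ^t·E[r] = -0.020740, running G = -0.340708
t=7: π = [0.1319, 0.1290, 0.1583, 0.1606, 0.1897, 0.2306], E[r] = -0.1763, γ^t·E[r] = -0.014518, running G = -0.355226
t=8: π = [0.1319, 0.1290, 0.1583, 0.1606, 0.1897, 0.2306], E[r] = -0.1763, γ^t·E[r] = -0.010163, running G = -0.365389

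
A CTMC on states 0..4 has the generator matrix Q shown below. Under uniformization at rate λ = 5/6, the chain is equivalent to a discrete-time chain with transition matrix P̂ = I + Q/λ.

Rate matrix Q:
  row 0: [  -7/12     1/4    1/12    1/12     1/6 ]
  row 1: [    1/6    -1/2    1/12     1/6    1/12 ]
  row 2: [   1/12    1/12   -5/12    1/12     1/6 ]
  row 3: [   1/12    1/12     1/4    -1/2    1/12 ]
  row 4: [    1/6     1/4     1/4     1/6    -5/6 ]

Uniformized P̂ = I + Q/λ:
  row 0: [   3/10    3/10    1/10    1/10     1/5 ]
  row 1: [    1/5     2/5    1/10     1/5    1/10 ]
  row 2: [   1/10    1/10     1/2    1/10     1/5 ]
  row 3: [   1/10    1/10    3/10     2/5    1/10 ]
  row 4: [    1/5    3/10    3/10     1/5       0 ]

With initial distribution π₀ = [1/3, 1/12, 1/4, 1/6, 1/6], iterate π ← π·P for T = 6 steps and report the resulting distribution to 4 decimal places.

π = [0.1701, 0.2291, 0.2750, 0.1944, 0.1314]

t=0: π = [0.3333, 0.0833, 0.2500, 0.1667, 0.1667]
t=1: π = [0.1917, 0.2250, 0.2667, 0.1750, 0.1417]
t=2: π = [0.1750, 0.2342, 0.2700, 0.1892, 0.1317]
t=3: π = [0.1716, 0.2316, 0.2722, 0.1933, 0.1313]
t=4: π = [0.1706, 0.2301, 0.2738, 0.1943, 0.1312]
t=5: π = [0.1703, 0.2294, 0.2746, 0.1944, 0.1313]
t=6: π = [0.1701, 0.2291, 0.2750, 0.1944, 0.1314]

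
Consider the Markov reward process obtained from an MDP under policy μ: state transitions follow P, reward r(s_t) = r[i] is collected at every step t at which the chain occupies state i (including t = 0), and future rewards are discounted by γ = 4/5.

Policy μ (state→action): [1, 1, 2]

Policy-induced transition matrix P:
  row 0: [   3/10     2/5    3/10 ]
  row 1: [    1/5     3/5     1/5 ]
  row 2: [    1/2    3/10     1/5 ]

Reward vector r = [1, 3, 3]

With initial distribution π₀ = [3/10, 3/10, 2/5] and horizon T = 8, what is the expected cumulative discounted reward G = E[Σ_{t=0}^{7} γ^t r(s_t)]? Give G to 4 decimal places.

t=0: π = [0.3000, 0.3000, 0.4000], E[r] = 2.4000, γ^t·E[r] = 2.400000, running G = 2.400000
t=1: π = [0.3500, 0.4200, 0.2300], E[r] = 2.3000, γ^t·E[r] = 1.840000, running G = 4.240000
t=2: π = [0.3040, 0.4610, 0.2350], E[r] = 2.3920, γ^t·E[r] = 1.530880, running G = 5.770880
t=3: π = [0.3009, 0.4687, 0.2304], E[r] = 2.3982, γ^t·E[r] = 1.227878, running G = 6.998758
t=4: π = [0.2992, 0.4707, 0.2301], E[r] = 2.4016, γ^t·E[r] = 0.983687, running G = 7.982446
t=5: π = [0.2989, 0.4711, 0.2299], E[r] = 2.4021, γ^t·E[r] = 0.787121, running G = 8.769567
t=6: π = [0.2989, 0.4712, 0.2299], E[r] = 2.4023, γ^t·E[r] = 0.629737, running G = 9.399304
t=7: π = [0.2989, 0.4713, 0.2299], E[r] = 2.4023, γ^t·E[r] = 0.503796, running G = 9.903101

G = 9.9031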